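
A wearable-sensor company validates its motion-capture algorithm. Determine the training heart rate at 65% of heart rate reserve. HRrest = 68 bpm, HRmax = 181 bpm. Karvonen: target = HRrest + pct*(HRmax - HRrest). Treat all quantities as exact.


Target = HRrest + pct*(HRmax - HRrest)
Heart rate reserve = HRmax - HRrest = 181 - 68 = 113 bpm
Fraction = 65% = 0.65
Target = 68 + 0.65 * 113
Target = 68 + 73.45 = 141.45 bpm

141.45 bpm


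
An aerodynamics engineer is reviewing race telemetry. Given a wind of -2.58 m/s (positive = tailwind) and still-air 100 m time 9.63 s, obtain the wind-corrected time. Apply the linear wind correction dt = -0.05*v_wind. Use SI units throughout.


dt = -0.05 * v_wind = -0.05 * -2.58 = 0.129 s
t_corrected = t_still + dt = 9.63 + (0.129)
t_corrected = 9.759 s

9.759 s


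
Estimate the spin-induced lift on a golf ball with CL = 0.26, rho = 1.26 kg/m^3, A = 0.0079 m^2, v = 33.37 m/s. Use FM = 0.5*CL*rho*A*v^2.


FM = 0.5 * CL * rho * A * v^2
FM = 0.5 * 0.26 * 1.26 * 0.0079 * 33.37^2
v^2 = 1113.5569
FM = 0.5 * 0.26 * 1.26 * 0.0079 * 1113.5569 = 1.441 N

1.441 N


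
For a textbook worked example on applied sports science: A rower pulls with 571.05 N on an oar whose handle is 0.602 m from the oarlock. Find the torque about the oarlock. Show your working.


tau = F * d
tau = 571.05 * 0.602
tau = 343.7721 N*m

343.7721 N*m


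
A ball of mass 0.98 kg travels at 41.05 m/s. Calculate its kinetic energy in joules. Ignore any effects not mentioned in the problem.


KE = 0.5 * m * v^2
KE = 0.5 * 0.98 * 41.05^2
KE = 0.5 * 0.98 * 1685.1025 = 825.7002 J

825.7002 J


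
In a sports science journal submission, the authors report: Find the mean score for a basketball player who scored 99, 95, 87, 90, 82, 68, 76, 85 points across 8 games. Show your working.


Average = sum / n
Sum = 682
Average = 682 / 8 = 85.25

85.25


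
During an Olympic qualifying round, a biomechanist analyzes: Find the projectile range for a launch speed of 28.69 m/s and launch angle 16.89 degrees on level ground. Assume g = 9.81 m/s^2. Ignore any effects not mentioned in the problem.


R = v^2 * sin(2*theta) / g
Convert angle to radians: theta = 16.89 deg = 0.2948 rad
sin(2*theta) = sin(0.5896) = 0.556
R = 28.69^2 * 0.556 / 9.81
R = 823.1161 * 0.556 / 9.81 = 46.6521 m

46.6521 m


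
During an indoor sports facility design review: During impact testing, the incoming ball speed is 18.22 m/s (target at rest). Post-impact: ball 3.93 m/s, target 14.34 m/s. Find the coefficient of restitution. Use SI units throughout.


e = (v2_after - v1_after) / (v1_before - v2_before)
Numerator = 14.34 - 3.93 = 10.41
Denominator = 18.22 - 0 = 18.22
e = 10.41 / 18.22 = 0.5714

0.5714


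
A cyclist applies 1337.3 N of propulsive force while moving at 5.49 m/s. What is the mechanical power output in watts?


P = F * v
P = 1337.3 * 5.49
P = 7341.777 W

7341.777 W


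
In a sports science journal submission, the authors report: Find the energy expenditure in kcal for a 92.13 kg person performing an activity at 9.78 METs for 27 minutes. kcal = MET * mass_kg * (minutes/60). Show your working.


kcal = MET * mass * time_hr
Convert time: 27 min = 0.45 hr
kcal = 9.78 * 92.13 * 0.45
kcal = 405.4641 kcal

405.4641 kcal


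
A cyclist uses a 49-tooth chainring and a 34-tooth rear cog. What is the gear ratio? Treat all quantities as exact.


GR = front_teeth / rear_teeth
GR = 49 / 34
GR = 1.4412

1.4412


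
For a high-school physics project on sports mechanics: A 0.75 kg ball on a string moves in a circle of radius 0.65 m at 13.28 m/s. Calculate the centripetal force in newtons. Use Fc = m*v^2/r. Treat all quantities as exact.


Fc = m * v^2 / r
v^2 = 13.28^2 = 176.3584
Fc = 0.75 * 176.3584 / 0.65
Fc = 132.2688 / 0.65 = 203.4905 N

203.4905 N


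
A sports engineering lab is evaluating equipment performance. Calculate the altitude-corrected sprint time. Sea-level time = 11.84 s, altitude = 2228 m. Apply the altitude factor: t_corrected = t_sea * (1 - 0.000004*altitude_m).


Correction factor = 1 - 0.000004 * 2228 = 0.991088
t_corrected = t_sea * factor = 11.84 * 0.991088
t_corrected = 11.7345 s

11.7345 s


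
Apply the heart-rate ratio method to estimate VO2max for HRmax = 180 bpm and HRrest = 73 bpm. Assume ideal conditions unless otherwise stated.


VO2max = 15.3 * HRmax / HRrest
VO2max = 15.3 * 180 / 73
VO2max = 2754 / 73 = 37.726 mL/kg/min

37.726 mL/kg/min


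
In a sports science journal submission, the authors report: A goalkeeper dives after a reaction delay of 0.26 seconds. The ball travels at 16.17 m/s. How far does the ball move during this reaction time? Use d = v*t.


d = v * t
d = 16.17 * 0.26
d = 4.2042 m

4.2042 m


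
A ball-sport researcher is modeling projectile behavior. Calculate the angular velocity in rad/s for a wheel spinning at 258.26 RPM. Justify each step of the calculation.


omega = RPM * 2 * pi / 60
omega = 258.26 * 2 * 3.14159 / 60
omega = 1622.6954 / 60 = 27.0449 rad/s

27.0449 rad/s


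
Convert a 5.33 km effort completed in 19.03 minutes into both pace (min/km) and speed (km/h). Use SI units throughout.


Pace = time / distance = 19.03 min / 5.33 km = 3.5704 min/km
Speed = distance / time_in_hours = 5.33 / 0.3172 hr
Speed = 16.805 km/h

3.5704 min/km, 16.805 km/h


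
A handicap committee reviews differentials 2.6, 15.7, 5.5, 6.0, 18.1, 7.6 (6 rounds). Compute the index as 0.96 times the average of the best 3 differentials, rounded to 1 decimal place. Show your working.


All differentials: 2.6, 15.7, 5.5, 6.0, 18.1, 7.6
Sorted: 2.6, 5.5, 6.0, 7.6, 15.7, 18.1
Best 3: 2.6, 5.5, 6.0
Average of best = 14.1 / 3 = 4.7
Raw index = 4.7 * 0.96 = 4.512
Handicap index = round(4.512, 1) = 4.5

4.5


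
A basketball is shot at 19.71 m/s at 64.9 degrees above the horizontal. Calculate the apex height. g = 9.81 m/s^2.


H = (v*sin(theta))^2 / (2*g)
vy = v*sin(theta) = 19.71 * sin(64.9 deg) = 17.8488 m/s
H = vy^2 / (2*g) = 318.5783 / (2*9.81)
H = 318.5783 / 19.62 = 16.2374 m

16.2374 m


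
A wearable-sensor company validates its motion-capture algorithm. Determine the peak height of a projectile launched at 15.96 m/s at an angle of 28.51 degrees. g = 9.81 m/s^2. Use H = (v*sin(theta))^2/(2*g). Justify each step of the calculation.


H = (v*sin(theta))^2 / (2*g)
vy = v*sin(theta) = 15.96 * sin(28.51 deg) = 7.6179 m/s
H = vy^2 / (2*g) = 58.0324 / (2*9.81)
H = 58.0324 / 19.62 = 2.9578 m

2.9578 m


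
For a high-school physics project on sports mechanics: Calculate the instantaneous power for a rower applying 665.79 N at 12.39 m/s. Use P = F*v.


P = F * v
P = 665.79 * 12.39
P = 8249.1381 W

8249.1381 W


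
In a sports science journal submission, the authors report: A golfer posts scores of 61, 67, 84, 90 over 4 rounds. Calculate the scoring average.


Average = sum / n
Sum = 302
Average = 302 / 4 = 75.5

75.5


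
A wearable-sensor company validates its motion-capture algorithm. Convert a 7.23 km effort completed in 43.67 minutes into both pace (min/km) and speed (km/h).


Pace = time / distance = 43.67 min / 7.23 km = 6.0401 min/km
Speed = distance / time_in_hours = 7.23 / 0.7278 hr
Speed = 9.9336 km/h

6.0401 min/km, 9.9336 km/h


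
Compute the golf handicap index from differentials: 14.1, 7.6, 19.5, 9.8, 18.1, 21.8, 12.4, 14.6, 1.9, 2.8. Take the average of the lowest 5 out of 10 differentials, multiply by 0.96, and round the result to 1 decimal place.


All differentials: 14.1, 7.6, 19.5, 9.8, 18.1, 21.8, 12.4, 14.6, 1.9, 2.8
Sorted: 1.9, 2.8, 7.6, 9.8, 12.4, 14.1, 14.6, 18.1, 19.5, 21.8
Best 5: 1.9, 2.8, 7.6, 9.8, 12.4
Average of best = 34.5 / 5 = 6.9
Raw index = 6.9 * 0.96 = 6.624
Handicap index = round(6.624, 1) = 6.6

6.6


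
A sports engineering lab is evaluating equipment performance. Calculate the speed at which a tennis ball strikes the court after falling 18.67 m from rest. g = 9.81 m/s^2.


v = sqrt(2 * g * h)
v = sqrt(2 * 9.81 * 18.67)
v = sqrt(366.3054) = 19.1391 m/s

19.1391 m/s


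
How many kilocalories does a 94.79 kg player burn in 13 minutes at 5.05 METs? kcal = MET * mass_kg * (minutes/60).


kcal = MET * mass * time_hr
Convert time: 13 min = 0.2167 hr
kcal = 5.05 * 94.79 * 0.2167
kcal = 103.7161 kcal

103.7161 kcal


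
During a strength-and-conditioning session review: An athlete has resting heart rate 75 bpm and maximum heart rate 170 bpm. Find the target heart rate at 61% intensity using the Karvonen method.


Target = HRrest + pct*(HRmax - HRrest)
Heart rate reserve = HRmax - HRrest = 170 - 75 = 95 bpm
Fraction = 61% = 0.61
Target = 75 + 0.61 * 95
Target = 75 + 57.95 = 132.95 bpm

132.95 bpm


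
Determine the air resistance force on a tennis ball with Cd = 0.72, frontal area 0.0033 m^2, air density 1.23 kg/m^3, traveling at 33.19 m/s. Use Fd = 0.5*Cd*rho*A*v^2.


Fd = 0.5 * Cd * rho * A * v^2
Fd = 0.5 * 0.72 * 1.23 * 0.0033 * 33.19^2
v^2 = 1101.5761
Fd = 0.5 * 0.72 * 1.23 * 0.0033 * 1101.5761 = 1.6097 N

1.6097 N


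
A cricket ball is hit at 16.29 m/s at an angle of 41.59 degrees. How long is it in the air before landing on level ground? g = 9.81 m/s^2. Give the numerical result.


T = 2*v*sin(theta)/g
sin(theta) = sin(41.59 deg) = 0.6638
T = 2*16.29*0.6638 / 9.81
T = 21.6265 / 9.81 = 2.2045 s

2.2045 s


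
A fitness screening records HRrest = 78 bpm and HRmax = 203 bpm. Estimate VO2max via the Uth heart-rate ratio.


VO2max = 15.3 * HRmax / HRrest
VO2max = 15.3 * 203 / 78
VO2max = 3105.9 / 78 = 39.8192 mL/kg/min

39.8192 mL/kg/min


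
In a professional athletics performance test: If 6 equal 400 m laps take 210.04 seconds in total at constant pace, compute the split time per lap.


Split time = total_time / n_laps = 210.04 / 6
Split time = 35.0067 s per lap

35.0067 s


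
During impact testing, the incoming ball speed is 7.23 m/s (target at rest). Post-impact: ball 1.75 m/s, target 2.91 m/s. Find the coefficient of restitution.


e = (v2_after - v1_after) / (v1_before - v2_before)
Numerator = 2.91 - 1.75 = 1.16
Denominator = 7.23 - 0 = 7.23
e = 1.16 / 7.23 = 0.1604

0.1604


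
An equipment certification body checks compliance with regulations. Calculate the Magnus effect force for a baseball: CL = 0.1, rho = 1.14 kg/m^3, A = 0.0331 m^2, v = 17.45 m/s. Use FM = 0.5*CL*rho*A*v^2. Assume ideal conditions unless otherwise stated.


FM = 0.5 * CL * rho * A * v^2
FM = 0.5 * 0.1 * 1.14 * 0.0331 * 17.45^2
v^2 = 304.5025
FM = 0.5 * 0.1 * 1.14 * 0.0331 * 304.5025 = 0.5745 N

0.5745 N


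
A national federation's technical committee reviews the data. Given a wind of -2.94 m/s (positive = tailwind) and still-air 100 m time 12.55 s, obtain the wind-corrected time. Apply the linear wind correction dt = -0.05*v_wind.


dt = -0.05 * v_wind = -0.05 * -2.94 = 0.147 s
t_corrected = t_still + dt = 12.55 + (0.147)
t_corrected = 12.697 s

12.697 s


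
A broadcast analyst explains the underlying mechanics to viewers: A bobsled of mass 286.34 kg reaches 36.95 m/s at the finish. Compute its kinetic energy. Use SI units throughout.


KE = 0.5 * m * v^2
KE = 0.5 * 286.34 * 36.95^2
KE = 0.5 * 286.34 * 1365.3025 = 195470.3589 J

195470.3589 J


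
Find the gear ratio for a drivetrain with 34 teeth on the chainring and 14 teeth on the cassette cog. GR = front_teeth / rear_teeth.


GR = front_teeth / rear_teeth
GR = 34 / 14
GR = 2.4286

2.4286


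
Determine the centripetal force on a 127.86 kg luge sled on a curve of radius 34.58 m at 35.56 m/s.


Fc = m * v^2 / r
v^2 = 35.56^2 = 1264.5136
Fc = 127.86 * 1264.5136 / 34.58
Fc = 161680.7089 / 34.58 = 4675.5555 N

4675.5555 N


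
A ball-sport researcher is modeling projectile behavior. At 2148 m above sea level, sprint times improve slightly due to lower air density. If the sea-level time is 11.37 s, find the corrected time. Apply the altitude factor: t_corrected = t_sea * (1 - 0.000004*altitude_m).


Correction factor = 1 - 0.000004 * 2148 = 0.991408
t_corrected = t_sea * factor = 11.37 * 0.991408
t_corrected = 11.2723 s

11.2723 s


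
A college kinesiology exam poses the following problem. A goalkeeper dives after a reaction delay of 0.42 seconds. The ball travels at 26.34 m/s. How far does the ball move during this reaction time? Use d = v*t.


d = v * t
d = 26.34 * 0.42
d = 11.0628 m

11.0628 m


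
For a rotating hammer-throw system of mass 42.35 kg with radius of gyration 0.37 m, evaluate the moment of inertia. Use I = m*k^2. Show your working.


I = m * k^2
I = 42.35 * 0.37^2
I = 42.35 * 0.1369 = 5.7977 kg*m^2

5.7977 kg*m^2


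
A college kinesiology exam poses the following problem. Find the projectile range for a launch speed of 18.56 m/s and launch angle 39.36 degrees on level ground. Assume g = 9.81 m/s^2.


R = v^2 * sin(2*theta) / g
Convert angle to radians: theta = 39.36 deg = 0.687 rad
sin(2*theta) = sin(1.3739) = 0.9807
R = 18.56^2 * 0.9807 / 9.81
R = 344.4736 * 0.9807 / 9.81 = 34.4362 m

34.4362 m


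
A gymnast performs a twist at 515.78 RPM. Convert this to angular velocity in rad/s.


omega = RPM * 2 * pi / 60
omega = 515.78 * 2 * 3.14159 / 60
omega = 3240.7413 / 60 = 54.0124 rad/s

54.0124 rad/s


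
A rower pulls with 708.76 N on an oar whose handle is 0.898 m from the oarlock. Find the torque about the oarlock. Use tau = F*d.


tau = F * d
tau = 708.76 * 0.898
tau = 636.4665 N*m

636.4665 N*m


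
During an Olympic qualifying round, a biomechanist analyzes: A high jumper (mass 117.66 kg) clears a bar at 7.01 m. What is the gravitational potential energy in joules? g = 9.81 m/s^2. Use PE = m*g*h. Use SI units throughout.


PE = m * g * h
PE = 117.66 * 9.81 * 7.01
PE = 1154.2446 * 7.01 = 8091.2546 J

8091.2546 J


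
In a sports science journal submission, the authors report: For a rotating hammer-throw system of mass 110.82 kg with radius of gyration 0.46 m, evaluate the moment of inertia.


I = m * k^2
I = 110.82 * 0.46^2
I = 110.82 * 0.2116 = 23.4495 kg*m^2

23.4495 kg*m^2


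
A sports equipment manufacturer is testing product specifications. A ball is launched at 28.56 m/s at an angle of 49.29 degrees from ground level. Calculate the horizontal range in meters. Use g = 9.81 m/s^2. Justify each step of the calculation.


R = v^2 * sin(2*theta) / g
Convert angle to radians: theta = 49.29 deg = 0.8603 rad
sin(2*theta) = sin(1.7205) = 0.9888
R = 28.56^2 * 0.9888 / 9.81
R = 815.6736 * 0.9888 / 9.81 = 82.2166 m

82.2166 m


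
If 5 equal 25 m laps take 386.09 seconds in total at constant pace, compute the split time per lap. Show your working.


Split time = total_time / n_laps = 386.09 / 5
Split time = 77.218 s per lap

77.218 s


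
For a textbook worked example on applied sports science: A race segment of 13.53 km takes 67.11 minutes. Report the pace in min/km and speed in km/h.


Pace = time / distance = 67.11 min / 13.53 km = 4.9601 min/km
Speed = distance / time_in_hours = 13.53 / 1.1185 hr
Speed = 12.0966 km/h

4.9601 min/km, 12.0966 km/h


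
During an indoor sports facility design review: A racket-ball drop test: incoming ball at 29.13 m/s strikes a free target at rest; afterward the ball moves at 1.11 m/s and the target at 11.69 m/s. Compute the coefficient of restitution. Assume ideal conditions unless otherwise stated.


e = (v2_after - v1_after) / (v1_before - v2_before)
Numerator = 11.69 - 1.11 = 10.58
Denominator = 29.13 - 0 = 29.13
e = 10.58 / 29.13 = 0.3632

0.3632


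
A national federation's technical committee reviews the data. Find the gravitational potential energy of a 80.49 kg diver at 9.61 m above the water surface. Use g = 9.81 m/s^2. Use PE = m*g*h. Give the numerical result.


PE = m * g * h
PE = 80.49 * 9.81 * 9.61
PE = 789.6069 * 9.61 = 7588.1223 J

7588.1223 J


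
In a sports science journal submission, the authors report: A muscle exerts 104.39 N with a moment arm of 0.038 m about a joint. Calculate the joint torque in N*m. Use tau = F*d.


tau = F * d
tau = 104.39 * 0.038
tau = 3.9668 N*m

3.9668 N*m


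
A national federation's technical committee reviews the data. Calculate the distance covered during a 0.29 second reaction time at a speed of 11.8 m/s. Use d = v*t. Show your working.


d = v * t
d = 11.8 * 0.29
d = 3.422 m

3.422 m


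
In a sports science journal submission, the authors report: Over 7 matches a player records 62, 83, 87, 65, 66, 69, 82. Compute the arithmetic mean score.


Average = sum / n
Sum = 514
Average = 514 / 7 = 73.4286

73.4286


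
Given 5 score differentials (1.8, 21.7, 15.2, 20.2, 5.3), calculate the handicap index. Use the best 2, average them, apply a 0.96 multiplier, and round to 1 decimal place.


All differentials: 1.8, 21.7, 15.2, 20.2, 5.3
Sorted: 1.8, 5.3, 15.2, 20.2, 21.7
Best 2: 1.8, 5.3
Average of best = 7.1 / 2 = 3.55
Raw index = 3.55 * 0.96 = 3.408
Handicap index = round(3.408, 1) = 3.4

3.4


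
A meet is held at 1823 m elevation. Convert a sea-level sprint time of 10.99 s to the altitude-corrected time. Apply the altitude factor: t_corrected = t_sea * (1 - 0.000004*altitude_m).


Correction factor = 1 - 0.000004 * 1823 = 0.992708
t_corrected = t_sea * factor = 10.99 * 0.992708
t_corrected = 10.9099 s

10.9099 s


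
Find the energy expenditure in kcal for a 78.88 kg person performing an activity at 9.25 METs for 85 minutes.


kcal = MET * mass * time_hr
Convert time: 85 min = 1.4167 hr
kcal = 9.25 * 78.88 * 1.4167
kcal = 1033.6567 kcal

1033.6567 kcal


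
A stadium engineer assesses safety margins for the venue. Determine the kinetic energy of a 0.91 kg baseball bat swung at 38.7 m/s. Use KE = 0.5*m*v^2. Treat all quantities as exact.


KE = 0.5 * m * v^2
KE = 0.5 * 0.91 * 38.7^2
KE = 0.5 * 0.91 * 1497.69 = 681.449 J

681.449 J


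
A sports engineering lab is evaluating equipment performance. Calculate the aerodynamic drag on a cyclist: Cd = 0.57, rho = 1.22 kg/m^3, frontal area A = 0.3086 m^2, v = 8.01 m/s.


Fd = 0.5 * Cd * rho * A * v^2
Fd = 0.5 * 0.57 * 1.22 * 0.3086 * 8.01^2
v^2 = 64.1601
Fd = 0.5 * 0.57 * 1.22 * 0.3086 * 64.1601 = 6.8844 N

6.8844 N


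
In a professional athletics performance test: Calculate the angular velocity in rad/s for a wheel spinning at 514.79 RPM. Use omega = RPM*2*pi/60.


omega = RPM * 2 * pi / 60
omega = 514.79 * 2 * 3.14159 / 60
omega = 3234.521 / 60 = 53.9087 rad/s

53.9087 rad/s


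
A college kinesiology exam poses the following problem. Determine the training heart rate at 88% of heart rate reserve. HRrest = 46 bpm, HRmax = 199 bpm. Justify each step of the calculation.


Target = HRrest + pct*(HRmax - HRrest)
Heart rate reserve = HRmax - HRrest = 199 - 46 = 153 bpm
Fraction = 88% = 0.88
Target = 46 + 0.88 * 153
Target = 46 + 134.64 = 180.64 bpm

180.64 bpm


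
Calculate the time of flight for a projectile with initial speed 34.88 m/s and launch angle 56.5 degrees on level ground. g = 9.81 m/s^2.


T = 2*v*sin(theta)/g
sin(theta) = sin(56.5 deg) = 0.8339
T = 2*34.88*0.8339 / 9.81
T = 58.1719 / 9.81 = 5.9299 s

5.9299 s


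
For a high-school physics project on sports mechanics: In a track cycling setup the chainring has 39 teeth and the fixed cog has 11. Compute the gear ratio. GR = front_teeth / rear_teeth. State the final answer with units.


GR = front_teeth / rear_teeth
GR = 39 / 11
GR = 3.5455

3.5455


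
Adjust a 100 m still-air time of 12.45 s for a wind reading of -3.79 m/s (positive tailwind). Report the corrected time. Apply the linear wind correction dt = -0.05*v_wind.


dt = -0.05 * v_wind = -0.05 * -3.79 = 0.1895 s
t_corrected = t_still + dt = 12.45 + (0.1895)
t_corrected = 12.6395 s

12.6395 s


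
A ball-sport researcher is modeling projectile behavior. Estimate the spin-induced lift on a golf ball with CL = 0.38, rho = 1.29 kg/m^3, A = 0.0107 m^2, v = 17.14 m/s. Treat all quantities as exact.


FM = 0.5 * CL * rho * A * v^2
FM = 0.5 * 0.38 * 1.29 * 0.0107 * 17.14^2
v^2 = 293.7796
FM = 0.5 * 0.38 * 1.29 * 0.0107 * 293.7796 = 0.7705 N

0.7705 N


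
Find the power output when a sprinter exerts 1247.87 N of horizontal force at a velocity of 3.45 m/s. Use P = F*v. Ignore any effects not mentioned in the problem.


P = F * v
P = 1247.87 * 3.45
P = 4305.1515 W

4305.1515 W


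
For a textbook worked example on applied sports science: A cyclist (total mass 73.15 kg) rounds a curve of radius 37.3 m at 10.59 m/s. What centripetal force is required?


Fc = m * v^2 / r
v^2 = 10.59^2 = 112.1481
Fc = 73.15 * 112.1481 / 37.3
Fc = 8203.6335 / 37.3 = 219.9366 N

219.9366 N


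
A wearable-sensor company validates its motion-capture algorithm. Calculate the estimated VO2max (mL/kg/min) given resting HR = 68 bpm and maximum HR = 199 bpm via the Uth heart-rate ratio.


VO2max = 15.3 * HRmax / HRrest
VO2max = 15.3 * 199 / 68
VO2max = 3044.7 / 68 = 44.775 mL/kg/min

44.775 mL/kg/min


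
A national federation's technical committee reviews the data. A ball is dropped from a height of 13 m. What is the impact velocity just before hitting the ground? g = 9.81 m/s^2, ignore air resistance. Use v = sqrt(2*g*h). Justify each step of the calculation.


v = sqrt(2 * g * h)
v = sqrt(2 * 9.81 * 13)
v = sqrt(255.06) = 15.9706 m/s

15.9706 m/s


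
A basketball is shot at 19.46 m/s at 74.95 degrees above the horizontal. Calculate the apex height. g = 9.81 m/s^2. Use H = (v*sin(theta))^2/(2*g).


H = (v*sin(theta))^2 / (2*g)
vy = v*sin(theta) = 19.46 * sin(74.95 deg) = 18.7925 m/s
H = vy^2 / (2*g) = 353.1586 / (2*9.81)
H = 353.1586 / 19.62 = 17.9999 m

17.9999 m


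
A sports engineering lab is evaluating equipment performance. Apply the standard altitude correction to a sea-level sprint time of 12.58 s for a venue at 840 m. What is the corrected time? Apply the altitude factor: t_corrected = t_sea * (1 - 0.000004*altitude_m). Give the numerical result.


Correction factor = 1 - 0.000004 * 840 = 0.99664
t_corrected = t_sea * factor = 12.58 * 0.99664
t_corrected = 12.5377 s

12.5377 s


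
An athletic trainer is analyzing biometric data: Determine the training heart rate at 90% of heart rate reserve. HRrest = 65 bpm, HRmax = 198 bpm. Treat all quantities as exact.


Target = HRrest + pct*(HRmax - HRrest)
Heart rate reserve = HRmax - HRrest = 198 - 65 = 133 bpm
Fraction = 90% = 0.9
Target = 65 + 0.9 * 133
Target = 65 + 119.7 = 184.7 bpm

184.7 bpm


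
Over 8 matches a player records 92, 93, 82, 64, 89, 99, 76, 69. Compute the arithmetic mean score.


Average = sum / n
Sum = 664
Average = 664 / 8 = 83

83


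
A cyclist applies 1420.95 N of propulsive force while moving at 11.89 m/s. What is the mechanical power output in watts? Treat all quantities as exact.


P = F * v
P = 1420.95 * 11.89
P = 16895.0955 W

16895.0955 W


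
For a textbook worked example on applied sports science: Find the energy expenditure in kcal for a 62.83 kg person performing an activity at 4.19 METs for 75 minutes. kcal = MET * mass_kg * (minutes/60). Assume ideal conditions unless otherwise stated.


kcal = MET * mass * time_hr
Convert time: 75 min = 1.25 hr
kcal = 4.19 * 62.83 * 1.25
kcal = 329.0721 kcal

329.0721 kcal


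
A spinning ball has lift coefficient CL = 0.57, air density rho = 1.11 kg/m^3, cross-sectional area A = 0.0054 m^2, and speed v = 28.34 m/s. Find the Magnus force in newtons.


FM = 0.5 * CL * rho * A * v^2
FM = 0.5 * 0.57 * 1.11 * 0.0054 * 28.34^2
v^2 = 803.1556
FM = 0.5 * 0.57 * 1.11 * 0.0054 * 803.1556 = 1.372 N

1.372 N


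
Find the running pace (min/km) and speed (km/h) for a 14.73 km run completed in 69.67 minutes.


Pace = time / distance = 69.67 min / 14.73 km = 4.7298 min/km
Speed = distance / time_in_hours = 14.73 / 1.1612 hr
Speed = 12.6855 km/h

4.7298 min/km, 12.6855 km/h


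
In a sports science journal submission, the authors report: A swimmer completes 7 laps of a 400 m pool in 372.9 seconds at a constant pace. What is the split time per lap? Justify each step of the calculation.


Split time = total_time / n_laps = 372.9 / 7
Split time = 53.2714 s per lap

53.2714 s


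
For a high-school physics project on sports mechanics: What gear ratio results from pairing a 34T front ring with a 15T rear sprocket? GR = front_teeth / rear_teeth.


GR = front_teeth / rear_teeth
GR = 34 / 15
GR = 2.2667

2.2667


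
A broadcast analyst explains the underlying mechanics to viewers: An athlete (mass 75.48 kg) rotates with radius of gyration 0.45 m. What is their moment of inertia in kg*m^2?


I = m * k^2
I = 75.48 * 0.45^2
I = 75.48 * 0.2025 = 15.2847 kg*m^2

15.2847 kg*m^2


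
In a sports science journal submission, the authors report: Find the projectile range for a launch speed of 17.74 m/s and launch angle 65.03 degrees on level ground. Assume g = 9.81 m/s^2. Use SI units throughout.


R = v^2 * sin(2*theta) / g
Convert angle to radians: theta = 65.03 deg = 1.135 rad
sin(2*theta) = sin(2.27) = 0.7654
R = 17.74^2 * 0.7654 / 9.81
R = 314.7076 * 0.7654 / 9.81 = 24.5533 m

24.5533 m


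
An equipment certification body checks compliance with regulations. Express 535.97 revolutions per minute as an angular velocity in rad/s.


omega = RPM * 2 * pi / 60
omega = 535.97 * 2 * 3.14159 / 60
omega = 3367.5988 / 60 = 56.1266 rad/s

56.1266 rad/s


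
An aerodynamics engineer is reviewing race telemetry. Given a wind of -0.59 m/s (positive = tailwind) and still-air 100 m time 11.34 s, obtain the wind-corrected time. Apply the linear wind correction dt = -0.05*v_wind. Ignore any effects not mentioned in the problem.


dt = -0.05 * v_wind = -0.05 * -0.59 = 0.0295 s
t_corrected = t_still + dt = 11.34 + (0.0295)
t_corrected = 11.3695 s

11.3695 s


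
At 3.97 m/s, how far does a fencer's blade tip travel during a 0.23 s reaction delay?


d = v * t
d = 3.97 * 0.23
d = 0.9131 m

0.9131 m


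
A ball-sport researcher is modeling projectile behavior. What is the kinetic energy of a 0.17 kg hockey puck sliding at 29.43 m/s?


KE = 0.5 * m * v^2
KE = 0.5 * 0.17 * 29.43^2
KE = 0.5 * 0.17 * 866.1249 = 73.6206 J

73.6206 J


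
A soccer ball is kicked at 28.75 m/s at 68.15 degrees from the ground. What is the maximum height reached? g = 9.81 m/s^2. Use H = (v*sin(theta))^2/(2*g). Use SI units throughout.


H = (v*sin(theta))^2 / (2*g)
vy = v*sin(theta) = 28.75 * sin(68.15 deg) = 26.6846 m/s
H = vy^2 / (2*g) = 712.07 / (2*9.81)
H = 712.07 / 19.62 = 36.2931 m

36.2931 m


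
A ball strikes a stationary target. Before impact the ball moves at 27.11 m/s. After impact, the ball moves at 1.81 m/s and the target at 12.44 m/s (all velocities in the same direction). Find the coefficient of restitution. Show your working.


e = (v2_after - v1_after) / (v1_before - v2_before)
Numerator = 12.44 - 1.81 = 10.63
Denominator = 27.11 - 0 = 27.11
e = 10.63 / 27.11 = 0.3921

0.3921


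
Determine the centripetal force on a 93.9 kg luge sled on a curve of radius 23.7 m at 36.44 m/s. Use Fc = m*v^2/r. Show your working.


Fc = m * v^2 / r
v^2 = 36.44^2 = 1327.8736
Fc = 93.9 * 1327.8736 / 23.7
Fc = 124687.331 / 23.7 = 5261.0688 N

5261.0688 N


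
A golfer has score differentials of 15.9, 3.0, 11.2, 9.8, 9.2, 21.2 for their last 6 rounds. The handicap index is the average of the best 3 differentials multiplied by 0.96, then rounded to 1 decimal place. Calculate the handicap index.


All differentials: 15.9, 3.0, 11.2, 9.8, 9.2, 21.2
Sorted: 3.0, 9.2, 9.8, 11.2, 15.9, 21.2
Best 3: 3.0, 9.2, 9.8
Average of best = 22 / 3 = 7.3333
Raw index = 7.3333 * 0.96 = 7.04
Handicap index = round(7.04, 1) = 7.0

7.0


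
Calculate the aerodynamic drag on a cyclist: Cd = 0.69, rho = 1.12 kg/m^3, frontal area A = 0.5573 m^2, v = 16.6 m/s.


Fd = 0.5 * Cd * rho * A * v^2
Fd = 0.5 * 0.69 * 1.12 * 0.5573 * 16.6^2
v^2 = 275.56
Fd = 0.5 * 0.69 * 1.12 * 0.5573 * 275.56 = 59.3393 N

59.3393 N


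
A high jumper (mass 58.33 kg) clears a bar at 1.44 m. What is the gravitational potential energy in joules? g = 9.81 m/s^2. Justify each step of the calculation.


PE = m * g * h
PE = 58.33 * 9.81 * 1.44
PE = 572.2173 * 1.44 = 823.9929 J

823.9929 J


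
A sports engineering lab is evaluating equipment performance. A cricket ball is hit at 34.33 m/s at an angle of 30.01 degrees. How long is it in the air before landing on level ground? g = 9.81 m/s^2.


T = 2*v*sin(theta)/g
sin(theta) = sin(30.01 deg) = 0.5002
T = 2*34.33*0.5002 / 9.81
T = 34.3404 / 9.81 = 3.5005 s

3.5005 s


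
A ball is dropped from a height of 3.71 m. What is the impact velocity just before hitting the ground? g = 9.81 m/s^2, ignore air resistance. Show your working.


v = sqrt(2 * g * h)
v = sqrt(2 * 9.81 * 3.71)
v = sqrt(72.7902) = 8.5317 m/s

8.5317 m/s


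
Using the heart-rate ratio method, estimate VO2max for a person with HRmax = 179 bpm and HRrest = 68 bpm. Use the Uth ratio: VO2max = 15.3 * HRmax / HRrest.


VO2max = 15.3 * HRmax / HRrest
VO2max = 15.3 * 179 / 68
VO2max = 2738.7 / 68 = 40.275 mL/kg/min

40.275 mL/kg/min


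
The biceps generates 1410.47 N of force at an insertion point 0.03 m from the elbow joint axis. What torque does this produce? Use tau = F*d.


tau = F * d
tau = 1410.47 * 0.03
tau = 42.3141 N*m

42.3141 N*m


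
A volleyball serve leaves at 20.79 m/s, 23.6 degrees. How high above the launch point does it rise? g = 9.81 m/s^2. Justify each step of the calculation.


H = (v*sin(theta))^2 / (2*g)
vy = v*sin(theta) = 20.79 * sin(23.6 deg) = 8.3233 m/s
H = vy^2 / (2*g) = 69.2766 / (2*9.81)
H = 69.2766 / 19.62 = 3.5309 m

3.5309 m


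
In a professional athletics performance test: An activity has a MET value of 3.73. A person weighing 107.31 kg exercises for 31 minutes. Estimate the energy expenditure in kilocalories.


kcal = MET * mass * time_hr
Convert time: 31 min = 0.5167 hr
kcal = 3.73 * 107.31 * 0.5167
kcal = 206.8043 kcal

206.8043 kcal


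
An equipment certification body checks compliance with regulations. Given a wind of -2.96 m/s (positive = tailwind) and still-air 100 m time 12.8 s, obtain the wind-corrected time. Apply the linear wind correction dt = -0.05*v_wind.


dt = -0.05 * v_wind = -0.05 * -2.96 = 0.148 s
t_corrected = t_still + dt = 12.8 + (0.148)
t_corrected = 12.948 s

12.948 s


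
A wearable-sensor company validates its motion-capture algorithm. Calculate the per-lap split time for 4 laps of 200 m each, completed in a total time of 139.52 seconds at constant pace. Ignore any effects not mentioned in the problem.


Split time = total_time / n_laps = 139.52 / 4
Split time = 34.88 s per lap

34.88 s


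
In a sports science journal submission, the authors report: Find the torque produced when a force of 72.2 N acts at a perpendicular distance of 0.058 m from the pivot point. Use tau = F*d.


tau = F * d
tau = 72.2 * 0.058
tau = 4.1876 N*m

4.1876 N*m


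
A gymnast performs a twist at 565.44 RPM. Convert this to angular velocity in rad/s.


omega = RPM * 2 * pi / 60
omega = 565.44 * 2 * 3.14159 / 60
omega = 3552.7643 / 60 = 59.2127 rad/s

59.2127 rad/s


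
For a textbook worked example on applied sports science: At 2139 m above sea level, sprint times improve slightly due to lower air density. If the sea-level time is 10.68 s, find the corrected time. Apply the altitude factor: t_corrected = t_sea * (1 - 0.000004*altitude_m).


Correction factor = 1 - 0.000004 * 2139 = 0.991444
t_corrected = t_sea * factor = 10.68 * 0.991444
t_corrected = 10.5886 s

10.5886 s


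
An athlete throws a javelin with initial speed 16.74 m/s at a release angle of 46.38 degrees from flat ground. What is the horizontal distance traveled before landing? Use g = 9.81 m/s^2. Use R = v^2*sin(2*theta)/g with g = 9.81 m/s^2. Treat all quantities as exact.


R = v^2 * sin(2*theta) / g
Convert angle to radians: theta = 46.38 deg = 0.8095 rad
sin(2*theta) = sin(1.619) = 0.9988
R = 16.74^2 * 0.9988 / 9.81
R = 280.2276 * 0.9988 / 9.81 = 28.5324 m

28.5324 m


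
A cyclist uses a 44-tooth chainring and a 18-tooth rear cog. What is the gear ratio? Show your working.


GR = front_teeth / rear_teeth
GR = 44 / 18
GR = 2.4444

2.4444


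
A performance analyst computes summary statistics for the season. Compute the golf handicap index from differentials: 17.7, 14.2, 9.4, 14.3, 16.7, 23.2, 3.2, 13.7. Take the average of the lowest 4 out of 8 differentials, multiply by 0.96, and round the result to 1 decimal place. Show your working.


All differentials: 17.7, 14.2, 9.4, 14.3, 16.7, 23.2, 3.2, 13.7
Sorted: 3.2, 9.4, 13.7, 14.2, 14.3, 16.7, 17.7, 23.2
Best 4: 3.2, 9.4, 13.7, 14.2
Average of best = 40.5 / 4 = 10.125
Raw index = 10.125 * 0.96 = 9.72
Handicap index = round(9.72, 1) = 9.7

9.7


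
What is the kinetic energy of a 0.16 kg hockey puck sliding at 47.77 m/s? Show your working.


KE = 0.5 * m * v^2
KE = 0.5 * 0.16 * 47.77^2
KE = 0.5 * 0.16 * 2281.9729 = 182.5578 J

182.5578 J


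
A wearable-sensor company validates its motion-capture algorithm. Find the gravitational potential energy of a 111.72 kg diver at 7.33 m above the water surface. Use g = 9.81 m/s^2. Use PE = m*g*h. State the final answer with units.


PE = m * g * h
PE = 111.72 * 9.81 * 7.33
PE = 1095.9732 * 7.33 = 8033.4836 J

8033.4836 J


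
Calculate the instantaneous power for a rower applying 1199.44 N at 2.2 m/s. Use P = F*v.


P = F * v
P = 1199.44 * 2.2
P = 2638.768 W

2638.768 W


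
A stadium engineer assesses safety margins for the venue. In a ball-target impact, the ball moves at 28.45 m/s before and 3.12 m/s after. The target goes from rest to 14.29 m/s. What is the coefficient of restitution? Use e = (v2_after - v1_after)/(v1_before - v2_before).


e = (v2_after - v1_after) / (v1_before - v2_before)
Numerator = 14.29 - 3.12 = 11.17
Denominator = 28.45 - 0 = 28.45
e = 11.17 / 28.45 = 0.3926

0.3926


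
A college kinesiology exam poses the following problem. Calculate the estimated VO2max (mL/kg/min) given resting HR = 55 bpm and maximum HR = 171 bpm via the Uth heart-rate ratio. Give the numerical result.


VO2max = 15.3 * HRmax / HRrest
VO2max = 15.3 * 171 / 55
VO2max = 2616.3 / 55 = 47.5691 mL/kg/min

47.5691 mL/kg/min


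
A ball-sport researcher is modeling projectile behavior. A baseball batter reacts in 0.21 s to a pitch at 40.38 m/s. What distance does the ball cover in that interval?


d = v * t
d = 40.38 * 0.21
d = 8.4798 m

8.4798 m


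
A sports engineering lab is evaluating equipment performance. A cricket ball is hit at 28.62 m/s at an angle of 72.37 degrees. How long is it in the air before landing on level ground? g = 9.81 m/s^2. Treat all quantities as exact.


T = 2*v*sin(theta)/g
sin(theta) = sin(72.37 deg) = 0.953
T = 2*28.62*0.953 / 9.81
T = 54.5516 / 9.81 = 5.5608 s

5.5608 s


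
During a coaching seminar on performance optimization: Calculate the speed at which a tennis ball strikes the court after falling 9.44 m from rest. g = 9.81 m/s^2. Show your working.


v = sqrt(2 * g * h)
v = sqrt(2 * 9.81 * 9.44)
v = sqrt(185.2128) = 13.6093 m/s

13.6093 m/s


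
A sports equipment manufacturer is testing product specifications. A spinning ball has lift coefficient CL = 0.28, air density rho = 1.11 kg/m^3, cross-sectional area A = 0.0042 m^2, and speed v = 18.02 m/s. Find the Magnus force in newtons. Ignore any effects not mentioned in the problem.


FM = 0.5 * CL * rho * A * v^2
FM = 0.5 * 0.28 * 1.11 * 0.0042 * 18.02^2
v^2 = 324.7204
FM = 0.5 * 0.28 * 1.11 * 0.0042 * 324.7204 = 0.2119 N

0.2119 N


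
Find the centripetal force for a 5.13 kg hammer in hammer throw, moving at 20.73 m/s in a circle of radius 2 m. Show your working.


Fc = m * v^2 / r
v^2 = 20.73^2 = 429.7329
Fc = 5.13 * 429.7329 / 2
Fc = 2204.5298 / 2 = 1102.2649 N

1102.2649 N


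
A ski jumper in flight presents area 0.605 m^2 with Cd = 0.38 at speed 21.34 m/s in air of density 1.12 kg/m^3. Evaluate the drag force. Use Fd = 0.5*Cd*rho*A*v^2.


Fd = 0.5 * Cd * rho * A * v^2
Fd = 0.5 * 0.38 * 1.12 * 0.605 * 21.34^2
v^2 = 455.3956
Fd = 0.5 * 0.38 * 1.12 * 0.605 * 455.3956 = 58.6295 N

58.6295 N


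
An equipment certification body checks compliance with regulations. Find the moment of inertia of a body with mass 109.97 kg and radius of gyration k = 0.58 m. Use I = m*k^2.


I = m * k^2
I = 109.97 * 0.58^2
I = 109.97 * 0.3364 = 36.9939 kg*m^2

36.9939 kg*m^2


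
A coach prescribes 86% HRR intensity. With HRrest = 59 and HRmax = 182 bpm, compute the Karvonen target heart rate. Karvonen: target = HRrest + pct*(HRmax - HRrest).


Target = HRrest + pct*(HRmax - HRrest)
Heart rate reserve = HRmax - HRrest = 182 - 59 = 123 bpm
Fraction = 86% = 0.86
Target = 59 + 0.86 * 123
Target = 59 + 105.78 = 164.78 bpm

164.78 bpm


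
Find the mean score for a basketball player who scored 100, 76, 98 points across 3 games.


Average = sum / n
Sum = 274
Average = 274 / 3 = 91.3333

91.3333


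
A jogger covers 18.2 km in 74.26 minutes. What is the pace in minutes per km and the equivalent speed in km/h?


Pace = time / distance = 74.26 min / 18.2 km = 4.0802 min/km
Speed = distance / time_in_hours = 18.2 / 1.2377 hr
Speed = 14.7051 km/h

4.0802 min/km, 14.7051 km/h


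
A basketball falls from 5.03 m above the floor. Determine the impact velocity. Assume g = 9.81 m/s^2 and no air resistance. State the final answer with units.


v = sqrt(2 * g * h)
v = sqrt(2 * 9.81 * 5.03)
v = sqrt(98.6886) = 9.9342 m/s

9.9342 m/s


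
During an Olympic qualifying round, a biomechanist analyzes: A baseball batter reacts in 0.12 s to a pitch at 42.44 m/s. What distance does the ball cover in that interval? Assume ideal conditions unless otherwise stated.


d = v * t
d = 42.44 * 0.12
d = 5.0928 m

5.0928 m


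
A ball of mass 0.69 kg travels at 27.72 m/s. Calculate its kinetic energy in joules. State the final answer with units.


KE = 0.5 * m * v^2
KE = 0.5 * 0.69 * 27.72^2
KE = 0.5 * 0.69 * 768.3984 = 265.0974 J

265.0974 J


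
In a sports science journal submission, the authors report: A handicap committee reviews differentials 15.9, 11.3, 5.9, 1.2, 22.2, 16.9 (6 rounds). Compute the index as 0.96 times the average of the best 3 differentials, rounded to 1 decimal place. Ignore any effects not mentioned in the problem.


All differentials: 15.9, 11.3, 5.9, 1.2, 22.2, 16.9
Sorted: 1.2, 5.9, 11.3, 15.9, 16.9, 22.2
Best 3: 1.2, 5.9, 11.3
Average of best = 18.4 / 3 = 6.1333
Raw index = 6.1333 * 0.96 = 5.888
Handicap index = round(5.888, 1) = 5.9

5.9


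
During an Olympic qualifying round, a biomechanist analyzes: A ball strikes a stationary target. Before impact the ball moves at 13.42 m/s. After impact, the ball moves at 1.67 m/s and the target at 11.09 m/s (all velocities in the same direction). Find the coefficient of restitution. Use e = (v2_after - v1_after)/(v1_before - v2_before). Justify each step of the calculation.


e = (v2_after - v1_after) / (v1_before - v2_before)
Numerator = 11.09 - 1.67 = 9.42
Denominator = 13.42 - 0 = 13.42
e = 9.42 / 13.42 = 0.7019

0.7019


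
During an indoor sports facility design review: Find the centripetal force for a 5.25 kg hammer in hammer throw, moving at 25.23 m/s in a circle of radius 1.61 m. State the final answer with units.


Fc = m * v^2 / r
v^2 = 25.23^2 = 636.5529
Fc = 5.25 * 636.5529 / 1.61
Fc = 3341.9027 / 1.61 = 2075.716 N

2075.716 N


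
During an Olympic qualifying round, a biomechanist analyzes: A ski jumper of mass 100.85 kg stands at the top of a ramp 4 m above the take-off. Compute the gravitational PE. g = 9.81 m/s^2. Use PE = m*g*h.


PE = m * g * h
PE = 100.85 * 9.81 * 4
PE = 989.3385 * 4 = 3957.354 J

3957.354 J


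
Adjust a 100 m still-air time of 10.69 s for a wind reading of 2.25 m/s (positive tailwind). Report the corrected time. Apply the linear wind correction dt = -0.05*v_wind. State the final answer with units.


dt = -0.05 * v_wind = -0.05 * 2.25 = -0.1125 s
t_corrected = t_still + dt = 10.69 + (-0.1125)
t_corrected = 10.5775 s

10.5775 s
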